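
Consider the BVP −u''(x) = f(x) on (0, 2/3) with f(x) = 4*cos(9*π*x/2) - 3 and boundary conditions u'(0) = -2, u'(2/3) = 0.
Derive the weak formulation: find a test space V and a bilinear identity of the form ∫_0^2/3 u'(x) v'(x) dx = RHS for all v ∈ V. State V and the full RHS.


V = H^1(0, 2/3) (v unrestricted at boundary; u is determined up to an additive constant); weak form: ∫_0^2/3 u'v' dx = ∫_0^2/3 (4*cos(9*π*x/2) - 3) v dx + 2·v(0) for all v ∈ V.

Multiply both sides by a test function v and integrate from 0 to 2/3:
  ∫_0^2/3 −u''(x) v(x) dx = ∫_0^2/3 f(x) v(x) dx.
Integrate the LHS by parts once:
  ∫_0^2/3 −u'' v dx = −[u'(x) v(x)]_0^2/3 + ∫_0^2/3 u'(x) v'(x) dx.
Thus ∫_0^2/3 u'(x) v'(x) dx = ∫_0^2/3 f(x) v(x) dx + [u'(x) v(x)]_0^2/3.
Choose V so that boundary terms are either known or forced to vanish.
u has inhomogeneous Neumann u'(0) = -2, u'(2/3) = 0. [u' v]_0^2/3 = (0)·v(2/3) − (-2)·v(0) = 2·v(0). Take V = H^1(0, 2/3); boundary term becomes part of RHS.
Weak formulation: find u (satisfying any essential BC) such that ∫_0^2/3 u'(x) v'(x) dx = ∫_0^2/3 f v dx + 2·v(0) for all v ∈ V (Neumann data are natural BCs: they enter the RHS as boundary terms).
Substituting f(x) = 4*cos(9*π*x/2) - 3, the right-hand side is ∫_0^2/3 (4*cos(9*π*x/2) - 3) v dx + 2·v(0).
Compatibility check (pure Neumann): taking v ≡ 1 ∈ V gives 0 = ∫_0^2/3 f dx + (0) − (-2), i.e. ∫_0^2/3 f dx must equal u'(0) − u'(2/3) = -2. Indeed ∫_0^2/3 (4*cos(9*π*x/2) - 3) dx = -2, so the data are compatible. The solution is then unique only up to an additive constant (fix it e.g. by requiring ∫_0^2/3 u dx = 0).


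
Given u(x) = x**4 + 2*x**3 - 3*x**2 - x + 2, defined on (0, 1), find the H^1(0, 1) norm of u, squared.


||u||_{H^1}^2 = 203/45

The H^1 norm (squared) on an interval (0, L) is
  ||u||_{H^1}^2 = ∫_0^L u(x)^2 dx + ∫_0^L u'(x)^2 dx.
Compute u'(x) = 4*x**3 + 6*x**2 - 6*x - 1.
Then u(x)^2 = x**8 + 4*x**7 - 2*x**6 - 14*x**5 + 9*x**4 + 14*x**3 - 11*x**2 - 4*x + 4 and u'(x)^2 = 16*x**6 + 48*x**5 - 12*x**4 - 80*x**3 + 24*x**2 + 12*x + 1.
Integrate each monomial from 0 to 1 using ∫_0^1 c·x^n dx = c·1^(n+1)/(n+1):
  ∫_0^1 u(x)^2 dx = ∫_0^1 (x^8 + 4*x^7 - 2*x^6 - 14*x^5 + 9*x^4 + 14*x^3 - 11*x^2 - 4*x + 4) dx. Term by term:
    ∫_0^1 x^8 dx = 1/9;  ∫_0^1 4*x^7 dx = 1/2;  ∫_0^1 -2*x^6 dx = -2/7;
    ∫_0^1 -14*x^5 dx = -7/3;  ∫_0^1 9*x^4 dx = 9/5;  ∫_0^1 14*x^3 dx = 7/2;
    ∫_0^1 -11*x^2 dx = -11/3;  ∫_0^1 -4*x dx = -2;  ∫_0^1 4 dx = 4.
  Sum: 1/9 + 1/2 − 2/7 − 7/3 + 9/5 + 7/2 − 11/3 − 2 + 4 = 512/315.
  ∫_0^1 u'(x)^2 dx = ∫_0^1 (16*x^6 + 48*x^5 - 12*x^4 - 80*x^3 + 24*x^2 + 12*x + 1) dx. Term by term:
    ∫_0^1 16*x^6 dx = 16/7;  ∫_0^1 48*x^5 dx = 8;  ∫_0^1 -12*x^4 dx = -12/5;
    ∫_0^1 -80*x^3 dx = -20;  ∫_0^1 24*x^2 dx = 8;  ∫_0^1 12*x dx = 6;
    ∫_0^1 1 dx = 1.
  Sum: 16/7 + 8 − 12/5 − 20 + 8 + 6 + 1 = 101/35.
Adding: ||u||_{H^1}^2 = 512/315 + 101/35 = 203/45.


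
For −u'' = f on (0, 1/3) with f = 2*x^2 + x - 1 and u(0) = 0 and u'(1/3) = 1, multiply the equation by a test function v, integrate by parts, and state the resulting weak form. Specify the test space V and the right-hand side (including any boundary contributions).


V = {v ∈ H^1(0, 1/3) : v(0) = 0} (test functions vanish at x = 0 where u is specified); weak form: ∫_0^1/3 u'v' dx = ∫_0^1/3 (2*x^2 + x - 1) v dx + v(1/3) for all v ∈ V.

Multiply both sides by a test function v and integrate from 0 to 1/3:
  ∫_0^1/3 −u''(x) v(x) dx = ∫_0^1/3 f(x) v(x) dx.
Integrate the LHS by parts once:
  ∫_0^1/3 −u'' v dx = −[u'(x) v(x)]_0^1/3 + ∫_0^1/3 u'(x) v'(x) dx.
Thus ∫_0^1/3 u'(x) v'(x) dx = ∫_0^1/3 f(x) v(x) dx + [u'(x) v(x)]_0^1/3.
Choose V so that boundary terms are either known or forced to vanish.
Mixed BC: u(0) = 0 (Dirichlet) and u'(1/3) = 1 (Neumann). Define V = {v ∈ H^1(0, 1/3) : v(0) = 0}. Then [u' v]_0^1/3 = u'(1/3)·v(1/3) − u'(0)·0 = v(1/3).
Weak formulation: find u (satisfying any essential BC) such that ∫_0^1/3 u'(x) v'(x) dx = ∫_0^1/3 f v dx + v(1/3) for all v ∈ V (Dirichlet at 0 absorbed into V; Neumann datum at x = 1/3 contributes the boundary term).
Substituting f(x) = 2*x^2 + x - 1, the right-hand side is ∫_0^1/3 (2*x^2 + x - 1) v dx + v(1/3).


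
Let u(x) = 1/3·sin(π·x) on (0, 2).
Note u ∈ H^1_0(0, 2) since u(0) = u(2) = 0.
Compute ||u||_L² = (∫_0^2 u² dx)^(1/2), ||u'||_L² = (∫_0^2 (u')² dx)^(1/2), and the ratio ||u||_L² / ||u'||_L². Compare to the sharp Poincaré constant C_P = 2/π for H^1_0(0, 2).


||u||_L² / ||u'||_L² = 1/π < C_P = 2/π.

u(x) = 1/3·sin(π·x), so u'(x) = π*cos(π*x)/3.
Writing u(x) = A·sin(kπx/L) with A = 1/3 and k = 2, use ∫_0^L sin²(kπx/L) dx = L/2 and ∫_0^L cos²(kπx/L) dx = L/2.
u² = 1/9·sin²(π·x) and (u')² = π^2/9·cos²(π·x), and each of sin², cos² integrates to L/2 = 1 over (0, 2).
∫_0^2 u² dx = 1/9, so ||u||_L² = 1/3.
∫_0^2 (u')² dx = π^2/9, so ||u'||_L² = π/3.
Ratio ||u||_L² / ||u'||_L² = 1/π.
Sharp Poincaré constant on H^1_0(0, 2) is C_P = L/π = 2/π, achieved by sin(π/2·x).
This is the k = 2 harmonic; the ratio L/(kπ) is strictly less than C_P = L/π, consistent with the sharp inequality ||u||_L² ≤ C_P ||u'||_L².


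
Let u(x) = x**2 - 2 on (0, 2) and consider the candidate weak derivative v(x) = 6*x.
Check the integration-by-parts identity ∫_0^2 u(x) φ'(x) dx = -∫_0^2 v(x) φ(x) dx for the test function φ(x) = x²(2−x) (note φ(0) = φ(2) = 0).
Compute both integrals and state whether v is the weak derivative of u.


LHS = -16/5, RHS = -48/5. No, v is not the weak derivative of u.

u(x) = x**2 - 2, classical derivative u'(x) = 2*x.
φ(x) = x²(2−x), so φ'(x) = x*(4 - 3*x).
Note φ(0) = φ(2) = 0, so the boundary term u·φ vanishes.
LHS = ∫_0^2 u(x) φ'(x) dx = ∫_0^2 (-3*x^4 + 4*x^3 + 6*x^2 - 8*x) dx. Term by term:
  ∫_0^2 -3*x^4 dx = -96/5;  ∫_0^2 4*x^3 dx = 16;  ∫_0^2 6*x^2 dx = 16;
  ∫_0^2 -8*x dx = -16.
Sum: -96/5 + 16 + 16 − 16 = -16/5.
So LHS = -16/5.
∫_0^2 v(x) φ(x) dx = ∫_0^2 (-6*x^4 + 12*x^3) dx. Term by term:
  ∫_0^2 -6*x^4 dx = -192/5;  ∫_0^2 12*x^3 dx = 48.
Sum: -192/5 + 48 = 48/5.
So RHS = -∫_0^2 v(x) φ(x) dx = -48/5.
LHS − RHS = 32/5 ≠ 0, so the identity fails.
(For a valid weak derivative the identity must hold for EVERY test function, in particular this one. The failure shows v is NOT the weak derivative of u.)
Correct weak derivative would be u'(x) = 2*x.


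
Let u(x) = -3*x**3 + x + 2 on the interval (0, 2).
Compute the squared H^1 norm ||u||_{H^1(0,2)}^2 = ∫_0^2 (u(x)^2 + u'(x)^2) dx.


||u||_{H^1}^2 = 11954/21

The H^1 norm (squared) on an interval (0, L) is
  ||u||_{H^1}^2 = ∫_0^L u(x)^2 dx + ∫_0^L u'(x)^2 dx.
Compute u'(x) = 1 - 9*x**2.
Then u(x)^2 = 9*x**6 - 6*x**4 - 12*x**3 + x**2 + 4*x + 4 and u'(x)^2 = 81*x**4 - 18*x**2 + 1.
Integrate each monomial from 0 to 2 using ∫_0^2 c·x^n dx = c·2^(n+1)/(n+1):
  ∫_0^2 u(x)^2 dx = ∫_0^2 (9*x^6 - 6*x^4 - 12*x^3 + x^2 + 4*x + 4) dx. Term by term:
    ∫_0^2 9*x^6 dx = 1152/7;  ∫_0^2 -6*x^4 dx = -192/5;  ∫_0^2 -12*x^3 dx = -48;
    ∫_0^2 x^2 dx = 8/3;  ∫_0^2 4*x dx = 8;  ∫_0^2 4 dx = 8.
  Sum: 1152/7 − 192/5 − 48 + 8/3 + 8 + 8 = 10168/105.
  ∫_0^2 u'(x)^2 dx = ∫_0^2 (81*x^4 - 18*x^2 + 1) dx. Term by term:
    ∫_0^2 81*x^4 dx = 2592/5;  ∫_0^2 -18*x^2 dx = -48;  ∫_0^2 1 dx = 2.
  Sum: 2592/5 − 48 + 2 = 2362/5.
Adding: ||u||_{H^1}^2 = 10168/105 + 2362/5 = 11954/21.


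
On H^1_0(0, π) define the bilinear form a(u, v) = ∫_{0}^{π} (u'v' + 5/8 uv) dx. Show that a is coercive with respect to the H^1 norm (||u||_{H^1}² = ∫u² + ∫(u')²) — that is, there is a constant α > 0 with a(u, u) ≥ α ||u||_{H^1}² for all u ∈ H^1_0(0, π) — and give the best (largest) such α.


α = 13/16

Coercivity of a(·,·) on H^1_0(0, π) means a(u, u) ≥ α ||u||_{H^1}² for every u ∈ H^1_0.
The interval has length L = π, and Poincaré/coercivity depend only on L. Here a(u, u) = ∫(u')² + (5/8)·∫u².
Here 0 < c = 5/8 < 1. The condition a(u,u) ≥ α||u||_{H^1}² reads (1−α)∫(u')² ≥ (α−c)∫u². Any admissible α is ≤ 1 (rapidly oscillating u have ∫u²/∫(u')² → 0), and α = 1 would force 0 ≥ (1−c)∫u², impossible since c < 1; so 1−α > 0. By the sharp Poincaré inequality on H^1_0 of an interval of length L, ∫(u')² ≥ (π/L)²∫u² with equality for the first sine mode sin(π(x−x₀)/L) (x₀ the left endpoint), so the inequality holds for all u iff (1−α)(π/L)² ≥ α − c, i.e. α ≤ ((π/L)² + c)/((π/L)² + 1) = (1 + c(L/π)²)/(1 + (L/π)²). With (π/L)² = 1 and c = 5/8, the largest admissible constant is α = ((π/L)² + c)/((π/L)² + 1).
Simplifying, α = 13/16.


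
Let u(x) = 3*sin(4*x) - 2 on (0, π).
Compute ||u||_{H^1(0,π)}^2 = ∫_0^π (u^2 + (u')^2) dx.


||u||_{H^1(0,π)}^2 = 161*π/2

u'(x) = 12*cos(4*x).
Expand u² and (u')² and integrate term by term on (0, π), using: for integers n ≥ 1, ∫_0^π sin²(nx) dx = ∫_0^π cos²(nx) dx = π/2; for n ≠ n', ∫_0^π sin(nx)sin(n'x) dx = ∫_0^π cos(nx)cos(n'x) dx = 0; and by product-to-sum, ∫_0^π sin(nx)cos(n'x) dx = ½∫_0^π [sin((n+n')x) + sin((n−n')x)] dx, which is 0 when n+n' is even and 2n/(n²−n'²) when n+n' is odd (it need not vanish on (0, π)). For the constant mode: ∫_0^π 1 dx = π, ∫_0^π cos(nx) dx = 0, ∫_0^π sin(nx) dx = (1−(−1)^n)/n.
  u² squared terms: (-2)²·∫1 dx = 4·π = 4*π;  (3)²·∫sin(4x)² dx = 9·π/2 = 9*π/2.
  u² cross terms: 2·(-2)·(3)·∫1·sin(4x) dx = -12·(0) = 0.
  So ∫_0^π u² dx = 4*π + 9*π/2 + 0 = 17*π/2.
  (u')² squared terms: (12)²·∫cos(4x)² dx = 144·π/2 = 72*π.
  So ∫_0^π (u')² dx = 72*π.
||u||_{H^1}^2 = (17*π/2) + (72*π) = 161*π/2.


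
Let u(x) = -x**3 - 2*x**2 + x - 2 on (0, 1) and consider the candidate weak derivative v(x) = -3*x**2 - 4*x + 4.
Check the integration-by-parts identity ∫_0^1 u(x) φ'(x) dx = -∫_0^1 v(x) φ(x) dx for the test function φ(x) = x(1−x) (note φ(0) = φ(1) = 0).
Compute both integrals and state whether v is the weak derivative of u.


LHS = 19/60, RHS = -11/60. No, v is not the weak derivative of u.

u(x) = -x**3 - 2*x**2 + x - 2, classical derivative u'(x) = -3*x**2 - 4*x + 1.
φ(x) = x(1−x), so φ'(x) = 1 - 2*x.
Note φ(0) = φ(1) = 0, so the boundary term u·φ vanishes.
LHS = ∫_0^1 u(x) φ'(x) dx = ∫_0^1 (2*x^4 + 3*x^3 - 4*x^2 + 5*x - 2) dx. Term by term:
  ∫_0^1 2*x^4 dx = 2/5;  ∫_0^1 3*x^3 dx = 3/4;  ∫_0^1 -4*x^2 dx = -4/3;
  ∫_0^1 5*x dx = 5/2;  ∫_0^1 -2 dx = -2.
Sum: 2/5 + 3/4 − 4/3 + 5/2 − 2 = 19/60.
So LHS = 19/60.
∫_0^1 v(x) φ(x) dx = ∫_0^1 (3*x^4 + x^3 - 8*x^2 + 4*x) dx. Term by term:
  ∫_0^1 3*x^4 dx = 3/5;  ∫_0^1 x^3 dx = 1/4;  ∫_0^1 -8*x^2 dx = -8/3;
  ∫_0^1 4*x dx = 2.
Sum: 3/5 + 1/4 − 8/3 + 2 = 11/60.
So RHS = -∫_0^1 v(x) φ(x) dx = -11/60.
LHS − RHS = 1/2 ≠ 0, so the identity fails.
(For a valid weak derivative the identity must hold for EVERY test function, in particular this one. The failure shows v is NOT the weak derivative of u.)
Correct weak derivative would be u'(x) = -3*x**2 - 4*x + 1.


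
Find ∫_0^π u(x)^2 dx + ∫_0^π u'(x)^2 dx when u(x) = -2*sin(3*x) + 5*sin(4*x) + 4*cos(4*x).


||u||_{H^1(0,π)}^2 = 1632/7 + 737*π/2

u'(x) = -16*sin(4*x) - 6*cos(3*x) + 20*cos(4*x).
Expand u² and (u')² and integrate term by term on (0, π), using: for integers n ≥ 1, ∫_0^π sin²(nx) dx = ∫_0^π cos²(nx) dx = π/2; for n ≠ n', ∫_0^π sin(nx)sin(n'x) dx = ∫_0^π cos(nx)cos(n'x) dx = 0; and by product-to-sum, ∫_0^π sin(nx)cos(n'x) dx = ½∫_0^π [sin((n+n')x) + sin((n−n')x)] dx, which is 0 when n+n' is even and 2n/(n²−n'²) when n+n' is odd (it need not vanish on (0, π)).
  u² squared terms: (-2)²·∫sin(3x)² dx = 4·π/2 = 2*π;  (4)²·∫cos(4x)² dx = 16·π/2 = 8*π;  (5)²·∫sin(4x)² dx = 25·π/2 = 25*π/2.
  u² cross terms: 2·(-2)·(4)·∫sin(3x)·cos(4x) dx = -16·(-6/7) = 96/7;  2·(-2)·(5)·∫sin(3x)·sin(4x) dx = -20·(0) = 0;  2·(4)·(5)·∫cos(4x)·sin(4x) dx = 40·(0) = 0.
  So ∫_0^π u² dx = 2*π + 8*π + 25*π/2 + 96/7 + 0 + 0 = 96/7 + 45*π/2.
  (u')² squared terms: (-16)²·∫sin(4x)² dx = 256·π/2 = 128*π;  (-6)²·∫cos(3x)² dx = 36·π/2 = 18*π;  (20)²·∫cos(4x)² dx = 400·π/2 = 200*π.
  (u')² cross terms: 2·(-16)·(-6)·∫sin(4x)·cos(3x) dx = 192·(8/7) = 1536/7;  2·(-16)·(20)·∫sin(4x)·cos(4x) dx = -640·(0) = 0;  2·(-6)·(20)·∫cos(3x)·cos(4x) dx = -240·(0) = 0.
  So ∫_0^π (u')² dx = 128*π + 18*π + 200*π + 1536/7 + 0 + 0 = 1536/7 + 346*π.
||u||_{H^1}^2 = (96/7 + 45*π/2) + (1536/7 + 346*π) = 1632/7 + 737*π/2.


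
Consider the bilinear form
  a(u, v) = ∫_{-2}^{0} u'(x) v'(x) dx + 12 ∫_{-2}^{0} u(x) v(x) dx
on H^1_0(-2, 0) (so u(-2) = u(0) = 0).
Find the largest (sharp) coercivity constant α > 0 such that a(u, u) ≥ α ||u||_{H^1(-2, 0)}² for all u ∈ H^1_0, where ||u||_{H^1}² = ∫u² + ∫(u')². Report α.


α = 1

Coercivity of a(·,·) on H^1_0(-2, 0) means a(u, u) ≥ α ||u||_{H^1}² for every u ∈ H^1_0.
The interval has length L = 2, and Poincaré/coercivity depend only on L. Here a(u, u) = ∫(u')² + (12)·∫u².
Here c = 12 ≥ 1, so a(u,u) = ∫(u')² + c∫u² ≥ ∫(u')² + ∫u² = ||u||_{H^1}², i.e. α = 1 works. No larger α is possible: a(u,u) ≥ α||u||_{H^1}² means (1−α)∫(u')² ≥ (α−c)∫u², and for the modes u_n = sin(nπ(x−x₀)/L) (x₀ the left endpoint) one has ∫u_n²/∫(u_n')² = (L/(nπ))² → 0, so a(u_n,u_n)/||u_n||_{H^1}² → 1. Hence the optimal constant is α = 1.
Therefore α = 1.


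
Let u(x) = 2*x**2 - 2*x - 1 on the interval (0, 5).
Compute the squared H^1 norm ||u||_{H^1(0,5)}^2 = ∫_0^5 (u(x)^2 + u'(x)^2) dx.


||u||_{H^1}^2 = 5375/3

The H^1 norm (squared) on an interval (0, L) is
  ||u||_{H^1}^2 = ∫_0^L u(x)^2 dx + ∫_0^L u'(x)^2 dx.
Compute u'(x) = 4*x - 2.
Then u(x)^2 = 4*x**4 - 8*x**3 + 4*x + 1 and u'(x)^2 = 16*x**2 - 16*x + 4.
Integrate each monomial from 0 to 5 using ∫_0^5 c·x^n dx = c·5^(n+1)/(n+1):
  ∫_0^5 u(x)^2 dx = ∫_0^5 (4*x^4 - 8*x^3 + 4*x + 1) dx. Term by term:
    ∫_0^5 4*x^4 dx = 2500;  ∫_0^5 -8*x^3 dx = -1250;  ∫_0^5 4*x dx = 50;
    ∫_0^5 1 dx = 5.
  Sum: 2500 − 1250 + 50 + 5 = 1305.
  ∫_0^5 u'(x)^2 dx = ∫_0^5 (16*x^2 - 16*x + 4) dx. Term by term:
    ∫_0^5 16*x^2 dx = 2000/3;  ∫_0^5 -16*x dx = -200;  ∫_0^5 4 dx = 20.
  Sum: 2000/3 − 200 + 20 = 1460/3.
Adding: ||u||_{H^1}^2 = 1305 + 1460/3 = 5375/3.


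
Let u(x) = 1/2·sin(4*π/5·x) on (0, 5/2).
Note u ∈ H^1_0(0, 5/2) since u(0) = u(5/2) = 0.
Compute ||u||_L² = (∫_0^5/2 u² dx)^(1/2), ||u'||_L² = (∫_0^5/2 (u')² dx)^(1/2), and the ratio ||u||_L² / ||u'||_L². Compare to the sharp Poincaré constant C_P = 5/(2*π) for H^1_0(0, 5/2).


||u||_L² / ||u'||_L² = 5/(4*π) < C_P = 5/(2*π).

u(x) = 1/2·sin(4*π/5·x), so u'(x) = 2*π*cos(4*π*x/5)/5.
Writing u(x) = A·sin(kπx/L) with A = 1/2 and k = 2, use ∫_0^L sin²(kπx/L) dx = L/2 and ∫_0^L cos²(kπx/L) dx = L/2.
u² = 1/4·sin²(4*π/5·x) and (u')² = 4*π^2/25·cos²(4*π/5·x), and each of sin², cos² integrates to L/2 = 5/4 over (0, 5/2).
∫_0^5/2 u² dx = 5/16, so ||u||_L² = sqrt(5)/4.
∫_0^5/2 (u')² dx = π^2/5, so ||u'||_L² = sqrt(5)*π/5.
Ratio ||u||_L² / ||u'||_L² = 5/(4*π).
Sharp Poincaré constant on H^1_0(0, 5/2) is C_P = L/π = 5/(2*π), achieved by sin(2*π/5·x).
This is the k = 2 harmonic; the ratio L/(kπ) is strictly less than C_P = L/π, consistent with the sharp inequality ||u||_L² ≤ C_P ||u'||_L².


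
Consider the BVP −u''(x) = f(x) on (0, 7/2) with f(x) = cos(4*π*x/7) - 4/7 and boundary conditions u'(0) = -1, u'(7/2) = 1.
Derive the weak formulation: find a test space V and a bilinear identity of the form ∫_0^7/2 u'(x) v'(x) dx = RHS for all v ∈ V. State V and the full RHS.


V = H^1(0, 7/2) (v unrestricted at boundary; u is determined up to an additive constant); weak form: ∫_0^7/2 u'v' dx = ∫_0^7/2 (cos(4*π*x/7) - 4/7) v dx + v(7/2) + v(0) for all v ∈ V.

Multiply both sides by a test function v and integrate from 0 to 7/2:
  ∫_0^7/2 −u''(x) v(x) dx = ∫_0^7/2 f(x) v(x) dx.
Integrate the LHS by parts once:
  ∫_0^7/2 −u'' v dx = −[u'(x) v(x)]_0^7/2 + ∫_0^7/2 u'(x) v'(x) dx.
Thus ∫_0^7/2 u'(x) v'(x) dx = ∫_0^7/2 f(x) v(x) dx + [u'(x) v(x)]_0^7/2.
Choose V so that boundary terms are either known or forced to vanish.
u has inhomogeneous Neumann u'(0) = -1, u'(7/2) = 1. [u' v]_0^7/2 = (1)·v(7/2) − (-1)·v(0) = v(7/2) + v(0). Take V = H^1(0, 7/2); boundary term becomes part of RHS.
Weak formulation: find u (satisfying any essential BC) such that ∫_0^7/2 u'(x) v'(x) dx = ∫_0^7/2 f v dx + v(7/2) + v(0) for all v ∈ V (Neumann data are natural BCs: they enter the RHS as boundary terms).
Substituting f(x) = cos(4*π*x/7) - 4/7, the right-hand side is ∫_0^7/2 (cos(4*π*x/7) - 4/7) v dx + v(7/2) + v(0).
Compatibility check (pure Neumann): taking v ≡ 1 ∈ V gives 0 = ∫_0^7/2 f dx + (1) − (-1), i.e. ∫_0^7/2 f dx must equal u'(0) − u'(7/2) = -2. Indeed ∫_0^7/2 (cos(4*π*x/7) - 4/7) dx = -2, so the data are compatible. The solution is then unique only up to an additive constant (fix it e.g. by requiring ∫_0^7/2 u dx = 0).


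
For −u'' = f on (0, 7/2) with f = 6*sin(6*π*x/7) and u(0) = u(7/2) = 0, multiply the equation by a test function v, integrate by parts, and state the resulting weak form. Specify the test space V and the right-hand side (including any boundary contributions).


V = H^1_0(0, 7/2) (so v(0) = v(7/2) = 0); weak form: ∫_0^7/2 u'v' dx = ∫_0^7/2 (6*sin(6*π*x/7)) v dx for all v ∈ V.

Multiply both sides by a test function v and integrate from 0 to 7/2:
  ∫_0^7/2 −u''(x) v(x) dx = ∫_0^7/2 f(x) v(x) dx.
Integrate the LHS by parts once:
  ∫_0^7/2 −u'' v dx = −[u'(x) v(x)]_0^7/2 + ∫_0^7/2 u'(x) v'(x) dx.
Thus ∫_0^7/2 u'(x) v'(x) dx = ∫_0^7/2 f(x) v(x) dx + [u'(x) v(x)]_0^7/2.
Choose V so that boundary terms are either known or forced to vanish.
u is Dirichlet: u(0) = u(7/2) = 0. Let V = H^1_0(0, 7/2); then v(0) = v(7/2) = 0, and [u' v]_0^7/2 = 0.
Weak formulation: find u (satisfying any essential BC) such that ∫_0^7/2 u'(x) v'(x) dx = ∫_0^7/2 f v dx for all v ∈ V.
Substituting f(x) = 6*sin(6*π*x/7), the right-hand side is ∫_0^7/2 (6*sin(6*π*x/7)) v dx.


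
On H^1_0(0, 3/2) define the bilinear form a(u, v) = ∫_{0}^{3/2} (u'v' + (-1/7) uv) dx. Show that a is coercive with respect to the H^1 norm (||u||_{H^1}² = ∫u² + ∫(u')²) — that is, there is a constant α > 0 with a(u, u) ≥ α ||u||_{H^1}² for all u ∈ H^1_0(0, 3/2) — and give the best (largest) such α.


α = (-9 + 28*π^2)/(7*(9 + 4*π^2))

Coercivity of a(·,·) on H^1_0(0, 3/2) means a(u, u) ≥ α ||u||_{H^1}² for every u ∈ H^1_0.
The interval has length L = 3/2, and Poincaré/coercivity depend only on L. Here a(u, u) = ∫(u')² + (-1/7)·∫u².
Here c = -1/7 < 0 with |c| < (π/L)² = 4*π^2/9, so coercivity still holds. The condition a(u,u) ≥ α||u||_{H^1}² reads (1−α)∫(u')² ≥ (α−c)∫u². Any admissible α is ≤ 1 (rapidly oscillating u have ∫u²/∫(u')² → 0), and α = 1 would force 0 ≥ (1−c)∫u², impossible since c < 1; so 1−α > 0. By the sharp Poincaré inequality on H^1_0 of an interval of length L, ∫(u')² ≥ (π/L)²∫u² with equality for the first sine mode sin(π(x−x₀)/L) (x₀ the left endpoint), so the inequality holds for all u iff (1−α)(π/L)² ≥ α − c, i.e. α ≤ ((π/L)² + c)/((π/L)² + 1) = (1 + c(L/π)²)/(1 + (L/π)²). (Direct route, valid since c ≤ 0: Poincaré gives c∫u² ≥ c(L/π)²∫(u')², so a(u,u) ≥ (1 + c(L/π)²)∫(u')², while ||u||_{H^1}² ≤ (1 + (L/π)²)∫(u')²; dividing yields the same α.) With (π/L)² = 4*π^2/9 and c = -1/7, the largest admissible constant is α = ((π/L)² + c)/((π/L)² + 1).
Simplifying, α = (-9 + 28*π^2)/(7*(9 + 4*π^2)).


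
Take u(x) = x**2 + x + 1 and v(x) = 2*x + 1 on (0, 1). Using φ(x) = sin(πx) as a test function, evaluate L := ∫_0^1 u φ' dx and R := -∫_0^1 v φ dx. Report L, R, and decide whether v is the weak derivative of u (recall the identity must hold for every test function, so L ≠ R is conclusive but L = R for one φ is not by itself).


LHS = -4/π, RHS = -4/π. Yes, v = u' weakly.

u(x) = x**2 + x + 1, classical derivative u'(x) = 2*x + 1.
φ(x) = sin(πx), so φ'(x) = π*cos(π*x).
Note φ(0) = φ(1) = 0, so the boundary term u·φ vanishes.
LHS = ∫_0^1 u(x) φ'(x) dx = ∫_0^1 (π*x^2*cos(π*x) + π*x*cos(π*x) + π*cos(π*x)) dx. Term by term:
  ∫_0^1 π*cos(π*x) dx = 0;  ∫_0^1 π*x*cos(π*x) dx = -2/π;  ∫_0^1 π*x^2*cos(π*x) dx = -2/π.
Sum: 0 − 2/π − 2/π = -4/π.
So LHS = -4/π.
∫_0^1 v(x) φ(x) dx = ∫_0^1 (2*x*sin(π*x) + sin(π*x)) dx. Term by term:
  ∫_0^1 2*x*sin(π*x) dx = 2/π;  ∫_0^1 sin(π*x) dx = 2/π.
Sum: 2/π + 2/π = 4/π.
So RHS = -∫_0^1 v(x) φ(x) dx = -4/π.
LHS = RHS, so the identity holds for this test φ.
Moreover u is smooth here and v(x) = u'(x) = 2*x + 1 pointwise, so the identity holds for every test function. Hence v is the weak derivative of u.


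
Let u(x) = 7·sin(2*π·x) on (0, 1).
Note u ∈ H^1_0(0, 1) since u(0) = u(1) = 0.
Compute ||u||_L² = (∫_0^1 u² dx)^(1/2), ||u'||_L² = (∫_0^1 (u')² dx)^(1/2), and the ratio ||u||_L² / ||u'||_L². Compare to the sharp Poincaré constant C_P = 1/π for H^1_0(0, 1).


||u||_L² / ||u'||_L² = 1/(2*π) < C_P = 1/π.

u(x) = 7·sin(2*π·x), so u'(x) = 14*π*cos(2*π*x).
Writing u(x) = A·sin(kπx/L) with A = 7 and k = 2, use ∫_0^L sin²(kπx/L) dx = L/2 and ∫_0^L cos²(kπx/L) dx = L/2.
u² = 49·sin²(2*π·x) and (u')² = 196*π^2·cos²(2*π·x), and each of sin², cos² integrates to L/2 = 1/2 over (0, 1).
∫_0^1 u² dx = 49/2, so ||u||_L² = 7*sqrt(2)/2.
∫_0^1 (u')² dx = 98*π^2, so ||u'||_L² = 7*sqrt(2)*π.
Ratio ||u||_L² / ||u'||_L² = 1/(2*π).
Sharp Poincaré constant on H^1_0(0, 1) is C_P = L/π = 1/π, achieved by sin(π·x).
This is the k = 2 harmonic; the ratio L/(kπ) is strictly less than C_P = L/π, consistent with the sharp inequality ||u||_L² ≤ C_P ||u'||_L².


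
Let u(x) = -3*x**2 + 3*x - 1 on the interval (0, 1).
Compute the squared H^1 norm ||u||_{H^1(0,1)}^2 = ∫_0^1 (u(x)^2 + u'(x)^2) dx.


||u||_{H^1}^2 = 33/10

The H^1 norm (squared) on an interval (0, L) is
  ||u||_{H^1}^2 = ∫_0^L u(x)^2 dx + ∫_0^L u'(x)^2 dx.
Compute u'(x) = 3 - 6*x.
Then u(x)^2 = 9*x**4 - 18*x**3 + 15*x**2 - 6*x + 1 and u'(x)^2 = 36*x**2 - 36*x + 9.
Integrate each monomial from 0 to 1 using ∫_0^1 c·x^n dx = c·1^(n+1)/(n+1):
  ∫_0^1 u(x)^2 dx = ∫_0^1 (9*x^4 - 18*x^3 + 15*x^2 - 6*x + 1) dx. Term by term:
    ∫_0^1 9*x^4 dx = 9/5;  ∫_0^1 -18*x^3 dx = -9/2;  ∫_0^1 15*x^2 dx = 5;
    ∫_0^1 -6*x dx = -3;  ∫_0^1 1 dx = 1.
  Sum: 9/5 − 9/2 + 5 − 3 + 1 = 3/10.
  ∫_0^1 u'(x)^2 dx = ∫_0^1 (36*x^2 - 36*x + 9) dx. Term by term:
    ∫_0^1 36*x^2 dx = 12;  ∫_0^1 -36*x dx = -18;  ∫_0^1 9 dx = 9.
  Sum: 12 − 18 + 9 = 3.
Adding: ||u||_{H^1}^2 = 3/10 + 3 = 33/10.


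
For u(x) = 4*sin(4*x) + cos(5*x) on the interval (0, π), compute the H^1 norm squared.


||u||_{H^1(0,π)}^2 = -1664/9 + 149*π

u'(x) = -5*sin(5*x) + 16*cos(4*x).
Expand u² and (u')² and integrate term by term on (0, π), using: for integers n ≥ 1, ∫_0^π sin²(nx) dx = ∫_0^π cos²(nx) dx = π/2; for n ≠ n', ∫_0^π sin(nx)sin(n'x) dx = ∫_0^π cos(nx)cos(n'x) dx = 0; and by product-to-sum, ∫_0^π sin(nx)cos(n'x) dx = ½∫_0^π [sin((n+n')x) + sin((n−n')x)] dx, which is 0 when n+n' is even and 2n/(n²−n'²) when n+n' is odd (it need not vanish on (0, π)).
  u² squared terms: (4)²·∫sin(4x)² dx = 16·π/2 = 8*π;  (1)²·∫cos(5x)² dx = 1·π/2 = π/2.
  u² cross terms: 2·(4)·(1)·∫sin(4x)·cos(5x) dx = 8·(-8/9) = -64/9.
  So ∫_0^π u² dx = 8*π + π/2 − 64/9 = -64/9 + 17*π/2.
  (u')² squared terms: (-5)²·∫sin(5x)² dx = 25·π/2 = 25*π/2;  (16)²·∫cos(4x)² dx = 256·π/2 = 128*π.
  (u')² cross terms: 2·(-5)·(16)·∫sin(5x)·cos(4x) dx = -160·(10/9) = -1600/9.
  So ∫_0^π (u')² dx = 25*π/2 + 128*π − 1600/9 = -1600/9 + 281*π/2.
||u||_{H^1}^2 = (-64/9 + 17*π/2) + (-1600/9 + 281*π/2) = -1664/9 + 149*π.


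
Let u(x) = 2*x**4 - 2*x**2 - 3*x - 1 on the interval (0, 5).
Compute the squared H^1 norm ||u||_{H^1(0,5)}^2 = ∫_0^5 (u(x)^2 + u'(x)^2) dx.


||u||_{H^1}^2 = 12760325/9

The H^1 norm (squared) on an interval (0, L) is
  ||u||_{H^1}^2 = ∫_0^L u(x)^2 dx + ∫_0^L u'(x)^2 dx.
Compute u'(x) = 8*x**3 - 4*x - 3.
Then u(x)^2 = 4*x**8 - 8*x**6 - 12*x**5 + 12*x**3 + 13*x**2 + 6*x + 1 and u'(x)^2 = 64*x**6 - 64*x**4 - 48*x**3 + 16*x**2 + 24*x + 9.
Integrate each monomial from 0 to 5 using ∫_0^5 c·x^n dx = c·5^(n+1)/(n+1):
  ∫_0^5 u(x)^2 dx = ∫_0^5 (4*x^8 - 8*x^6 - 12*x^5 + 12*x^3 + 13*x^2 + 6*x + 1) dx. Term by term:
    ∫_0^5 4*x^8 dx = 7812500/9;  ∫_0^5 -8*x^6 dx = -625000/7;  ∫_0^5 -12*x^5 dx = -31250;
    ∫_0^5 12*x^3 dx = 1875;  ∫_0^5 13*x^2 dx = 1625/3;  ∫_0^5 6*x dx = 75;
    ∫_0^5 1 dx = 5.
  Sum: 7812500/9 − 625000/7 − 31250 + 1875 + 1625/3 + 75 + 5 = 47251040/63.
  ∫_0^5 u'(x)^2 dx = ∫_0^5 (64*x^6 - 64*x^4 - 48*x^3 + 16*x^2 + 24*x + 9) dx. Term by term:
    ∫_0^5 64*x^6 dx = 5000000/7;  ∫_0^5 -64*x^4 dx = -40000;  ∫_0^5 -48*x^3 dx = -7500;
    ∫_0^5 16*x^2 dx = 2000/3;  ∫_0^5 24*x dx = 300;  ∫_0^5 9 dx = 45.
  Sum: 5000000/7 − 40000 − 7500 + 2000/3 + 300 + 45 = 14023745/21.
Adding: ||u||_{H^1}^2 = 47251040/63 + 14023745/21 = 12760325/9.


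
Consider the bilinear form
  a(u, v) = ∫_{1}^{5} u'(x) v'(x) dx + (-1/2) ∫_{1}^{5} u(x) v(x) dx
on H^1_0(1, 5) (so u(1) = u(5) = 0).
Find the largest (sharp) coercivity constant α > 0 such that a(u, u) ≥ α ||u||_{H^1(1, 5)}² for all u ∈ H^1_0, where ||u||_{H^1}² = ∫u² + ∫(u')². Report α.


α = (-8 + π^2)/(π^2 + 16)

Coercivity of a(·,·) on H^1_0(1, 5) means a(u, u) ≥ α ||u||_{H^1}² for every u ∈ H^1_0.
The interval has length L = 4, and Poincaré/coercivity depend only on L. Here a(u, u) = ∫(u')² + (-1/2)·∫u².
Here c = -1/2 < 0 with |c| < (π/L)² = π^2/16, so coercivity still holds. The condition a(u,u) ≥ α||u||_{H^1}² reads (1−α)∫(u')² ≥ (α−c)∫u². Any admissible α is ≤ 1 (rapidly oscillating u have ∫u²/∫(u')² → 0), and α = 1 would force 0 ≥ (1−c)∫u², impossible since c < 1; so 1−α > 0. By the sharp Poincaré inequality on H^1_0 of an interval of length L, ∫(u')² ≥ (π/L)²∫u² with equality for the first sine mode sin(π(x−x₀)/L) (x₀ the left endpoint), so the inequality holds for all u iff (1−α)(π/L)² ≥ α − c, i.e. α ≤ ((π/L)² + c)/((π/L)² + 1) = (1 + c(L/π)²)/(1 + (L/π)²). (Direct route, valid since c ≤ 0: Poincaré gives c∫u² ≥ c(L/π)²∫(u')², so a(u,u) ≥ (1 + c(L/π)²)∫(u')², while ||u||_{H^1}² ≤ (1 + (L/π)²)∫(u')²; dividing yields the same α.) With (π/L)² = π^2/16 and c = -1/2, the largest admissible constant is α = ((π/L)² + c)/((π/L)² + 1).
Simplifying, α = (-8 + π^2)/(π^2 + 16).


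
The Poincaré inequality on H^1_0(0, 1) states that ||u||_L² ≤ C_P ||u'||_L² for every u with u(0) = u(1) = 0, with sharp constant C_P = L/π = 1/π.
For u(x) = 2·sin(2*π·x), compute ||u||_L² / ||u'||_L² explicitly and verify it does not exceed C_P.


||u||_L² / ||u'||_L² = 1/(2*π) < C_P = 1/π.

u(x) = 2·sin(2*π·x), so u'(x) = 4*π*cos(2*π*x).
Writing u(x) = A·sin(kπx/L) with A = 2 and k = 2, use ∫_0^L sin²(kπx/L) dx = L/2 and ∫_0^L cos²(kπx/L) dx = L/2.
u² = 4·sin²(2*π·x) and (u')² = 16*π^2·cos²(2*π·x), and each of sin², cos² integrates to L/2 = 1/2 over (0, 1).
∫_0^1 u² dx = 2, so ||u||_L² = sqrt(2).
∫_0^1 (u')² dx = 8*π^2, so ||u'||_L² = 2*sqrt(2)*π.
Ratio ||u||_L² / ||u'||_L² = 1/(2*π).
Sharp Poincaré constant on H^1_0(0, 1) is C_P = L/π = 1/π, achieved by sin(π·x).
This is the k = 2 harmonic; the ratio L/(kπ) is strictly less than C_P = L/π, consistent with the sharp inequality ||u||_L² ≤ C_P ||u'||_L².


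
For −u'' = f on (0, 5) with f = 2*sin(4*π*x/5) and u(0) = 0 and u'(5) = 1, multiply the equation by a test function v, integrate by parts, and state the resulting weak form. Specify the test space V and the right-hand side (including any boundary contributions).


V = {v ∈ H^1(0, 5) : v(0) = 0} (test functions vanish at x = 0 where u is specified); weak form: ∫_0^5 u'v' dx = ∫_0^5 (2*sin(4*π*x/5)) v dx + v(5) for all v ∈ V.

Multiply both sides by a test function v and integrate from 0 to 5:
  ∫_0^5 −u''(x) v(x) dx = ∫_0^5 f(x) v(x) dx.
Integrate the LHS by parts once:
  ∫_0^5 −u'' v dx = −[u'(x) v(x)]_0^5 + ∫_0^5 u'(x) v'(x) dx.
Thus ∫_0^5 u'(x) v'(x) dx = ∫_0^5 f(x) v(x) dx + [u'(x) v(x)]_0^5.
Choose V so that boundary terms are either known or forced to vanish.
Mixed BC: u(0) = 0 (Dirichlet) and u'(5) = 1 (Neumann). Define V = {v ∈ H^1(0, 5) : v(0) = 0}. Then [u' v]_0^5 = u'(5)·v(5) − u'(0)·0 = v(5).
Weak formulation: find u (satisfying any essential BC) such that ∫_0^5 u'(x) v'(x) dx = ∫_0^5 f v dx + v(5) for all v ∈ V (Dirichlet at 0 absorbed into V; Neumann datum at x = 5 contributes the boundary term).
Substituting f(x) = 2*sin(4*π*x/5), the right-hand side is ∫_0^5 (2*sin(4*π*x/5)) v dx + v(5).


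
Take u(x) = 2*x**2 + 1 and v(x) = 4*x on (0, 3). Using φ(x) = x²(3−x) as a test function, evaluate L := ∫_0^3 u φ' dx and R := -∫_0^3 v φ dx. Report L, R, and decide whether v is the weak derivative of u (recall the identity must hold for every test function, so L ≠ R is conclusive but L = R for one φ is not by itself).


LHS = -243/5, RHS = -243/5. Yes, v = u' weakly.

u(x) = 2*x**2 + 1, classical derivative u'(x) = 4*x.
φ(x) = x²(3−x), so φ'(x) = 3*x*(2 - x).
Note φ(0) = φ(3) = 0, so the boundary term u·φ vanishes.
LHS = ∫_0^3 u(x) φ'(x) dx = ∫_0^3 (-6*x^4 + 12*x^3 - 3*x^2 + 6*x) dx. Term by term:
  ∫_0^3 -6*x^4 dx = -1458/5;  ∫_0^3 12*x^3 dx = 243;  ∫_0^3 -3*x^2 dx = -27;
  ∫_0^3 6*x dx = 27.
Sum: -1458/5 + 243 − 27 + 27 = -243/5.
So LHS = -243/5.
∫_0^3 v(x) φ(x) dx = ∫_0^3 (-4*x^4 + 12*x^3) dx. Term by term:
  ∫_0^3 -4*x^4 dx = -972/5;  ∫_0^3 12*x^3 dx = 243.
Sum: -972/5 + 243 = 243/5.
So RHS = -∫_0^3 v(x) φ(x) dx = -243/5.
LHS = RHS, so the identity holds for this test φ.
Moreover u is smooth here and v(x) = u'(x) = 4*x pointwise, so the identity holds for every test function. Hence v is the weak derivative of u.


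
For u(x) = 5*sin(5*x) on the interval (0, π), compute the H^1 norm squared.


||u||_{H^1(0,π)}^2 = 325*π

u'(x) = 25*cos(5*x).
Expand u² and (u')² and integrate term by term on (0, π), using: for integers n ≥ 1, ∫_0^π sin²(nx) dx = ∫_0^π cos²(nx) dx = π/2; for n ≠ n', ∫_0^π sin(nx)sin(n'x) dx = ∫_0^π cos(nx)cos(n'x) dx = 0; and by product-to-sum, ∫_0^π sin(nx)cos(n'x) dx = ½∫_0^π [sin((n+n')x) + sin((n−n')x)] dx, which is 0 when n+n' is even and 2n/(n²−n'²) when n+n' is odd (it need not vanish on (0, π)).
  u² squared terms: (5)²·∫sin(5x)² dx = 25·π/2 = 25*π/2.
  So ∫_0^π u² dx = 25*π/2.
  (u')² squared terms: (25)²·∫cos(5x)² dx = 625·π/2 = 625*π/2.
  So ∫_0^π (u')² dx = 625*π/2.
||u||_{H^1}^2 = (25*π/2) + (625*π/2) = 325*π.


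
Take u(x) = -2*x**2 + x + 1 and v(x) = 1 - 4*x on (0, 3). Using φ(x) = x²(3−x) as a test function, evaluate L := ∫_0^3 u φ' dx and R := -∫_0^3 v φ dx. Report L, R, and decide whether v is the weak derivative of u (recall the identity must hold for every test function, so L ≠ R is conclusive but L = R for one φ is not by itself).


LHS = 837/20, RHS = 837/20. Yes, v = u' weakly.

u(x) = -2*x**2 + x + 1, classical derivative u'(x) = 1 - 4*x.
φ(x) = x²(3−x), so φ'(x) = 3*x*(2 - x).
Note φ(0) = φ(3) = 0, so the boundary term u·φ vanishes.
LHS = ∫_0^3 u(x) φ'(x) dx = ∫_0^3 (6*x^4 - 15*x^3 + 3*x^2 + 6*x) dx. Term by term:
  ∫_0^3 6*x^4 dx = 1458/5;  ∫_0^3 -15*x^3 dx = -1215/4;  ∫_0^3 3*x^2 dx = 27;
  ∫_0^3 6*x dx = 27.
Sum: 1458/5 − 1215/4 + 27 + 27 = 837/20.
So LHS = 837/20.
∫_0^3 v(x) φ(x) dx = ∫_0^3 (4*x^4 - 13*x^3 + 3*x^2) dx. Term by term:
  ∫_0^3 4*x^4 dx = 972/5;  ∫_0^3 -13*x^3 dx = -1053/4;  ∫_0^3 3*x^2 dx = 27.
Sum: 972/5 − 1053/4 + 27 = -837/20.
So RHS = -∫_0^3 v(x) φ(x) dx = 837/20.
LHS = RHS, so the identity holds for this test φ.
Moreover u is smooth here and v(x) = u'(x) = 1 - 4*x pointwise, so the identity holds for every test function. Hence v is the weak derivative of u.


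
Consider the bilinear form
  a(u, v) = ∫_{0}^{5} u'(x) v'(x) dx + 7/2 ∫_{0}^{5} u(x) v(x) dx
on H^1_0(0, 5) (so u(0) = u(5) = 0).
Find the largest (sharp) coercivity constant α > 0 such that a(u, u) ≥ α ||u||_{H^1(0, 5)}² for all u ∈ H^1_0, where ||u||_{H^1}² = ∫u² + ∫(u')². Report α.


α = 1

Coercivity of a(·,·) on H^1_0(0, 5) means a(u, u) ≥ α ||u||_{H^1}² for every u ∈ H^1_0.
The interval has length L = 5, and Poincaré/coercivity depend only on L. Here a(u, u) = ∫(u')² + (7/2)·∫u².
Here c = 7/2 ≥ 1, so a(u,u) = ∫(u')² + c∫u² ≥ ∫(u')² + ∫u² = ||u||_{H^1}², i.e. α = 1 works. No larger α is possible: a(u,u) ≥ α||u||_{H^1}² means (1−α)∫(u')² ≥ (α−c)∫u², and for the modes u_n = sin(nπ(x−x₀)/L) (x₀ the left endpoint) one has ∫u_n²/∫(u_n')² = (L/(nπ))² → 0, so a(u_n,u_n)/||u_n||_{H^1}² → 1. Hence the optimal constant is α = 1.
Therefore α = 1.


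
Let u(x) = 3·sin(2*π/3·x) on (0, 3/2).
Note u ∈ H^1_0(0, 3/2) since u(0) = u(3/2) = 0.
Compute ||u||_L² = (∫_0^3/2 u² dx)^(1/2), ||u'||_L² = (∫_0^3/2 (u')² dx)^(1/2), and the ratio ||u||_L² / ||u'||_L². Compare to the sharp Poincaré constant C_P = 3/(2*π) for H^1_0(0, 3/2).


||u||_L² / ||u'||_L² = 3/(2*π) = C_P.

u(x) = 3·sin(2*π/3·x), so u'(x) = 2*π*cos(2*π*x/3).
Writing u(x) = A·sin(kπx/L) with A = 3 and k = 1, use ∫_0^L sin²(kπx/L) dx = L/2 and ∫_0^L cos²(kπx/L) dx = L/2.
u² = 9·sin²(2*π/3·x) and (u')² = 4*π^2·cos²(2*π/3·x), and each of sin², cos² integrates to L/2 = 3/4 over (0, 3/2).
∫_0^3/2 u² dx = 27/4, so ||u||_L² = 3*sqrt(3)/2.
∫_0^3/2 (u')² dx = 3*π^2, so ||u'||_L² = sqrt(3)*π.
Ratio ||u||_L² / ||u'||_L² = 3/(2*π).
Sharp Poincaré constant on H^1_0(0, 3/2) is C_P = L/π = 3/(2*π), achieved by sin(2*π/3·x).
This is the k = 1 eigenfunction (up to amplitude), so the ratio equals the sharp Poincaré constant exactly.


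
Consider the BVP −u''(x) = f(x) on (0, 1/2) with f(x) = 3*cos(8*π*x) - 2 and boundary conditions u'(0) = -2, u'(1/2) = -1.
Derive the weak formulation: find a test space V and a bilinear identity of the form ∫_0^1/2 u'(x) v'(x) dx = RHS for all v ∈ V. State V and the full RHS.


V = H^1(0, 1/2) (v unrestricted at boundary; u is determined up to an additive constant); weak form: ∫_0^1/2 u'v' dx = ∫_0^1/2 (3*cos(8*π*x) - 2) v dx − v(1/2) + 2·v(0) for all v ∈ V.

Multiply both sides by a test function v and integrate from 0 to 1/2:
  ∫_0^1/2 −u''(x) v(x) dx = ∫_0^1/2 f(x) v(x) dx.
Integrate the LHS by parts once:
  ∫_0^1/2 −u'' v dx = −[u'(x) v(x)]_0^1/2 + ∫_0^1/2 u'(x) v'(x) dx.
Thus ∫_0^1/2 u'(x) v'(x) dx = ∫_0^1/2 f(x) v(x) dx + [u'(x) v(x)]_0^1/2.
Choose V so that boundary terms are either known or forced to vanish.
u has inhomogeneous Neumann u'(0) = -2, u'(1/2) = -1. [u' v]_0^1/2 = (-1)·v(1/2) − (-2)·v(0) = − v(1/2) + 2·v(0). Take V = H^1(0, 1/2); boundary term becomes part of RHS.
Weak formulation: find u (satisfying any essential BC) such that ∫_0^1/2 u'(x) v'(x) dx = ∫_0^1/2 f v dx − v(1/2) + 2·v(0) for all v ∈ V (Neumann data are natural BCs: they enter the RHS as boundary terms).
Substituting f(x) = 3*cos(8*π*x) - 2, the right-hand side is ∫_0^1/2 (3*cos(8*π*x) - 2) v dx − v(1/2) + 2·v(0).
Compatibility check (pure Neumann): taking v ≡ 1 ∈ V gives 0 = ∫_0^1/2 f dx + (-1) − (-2), i.e. ∫_0^1/2 f dx must equal u'(0) − u'(1/2) = -1. Indeed ∫_0^1/2 (3*cos(8*π*x) - 2) dx = -1, so the data are compatible. The solution is then unique only up to an additive constant (fix it e.g. by requiring ∫_0^1/2 u dx = 0).


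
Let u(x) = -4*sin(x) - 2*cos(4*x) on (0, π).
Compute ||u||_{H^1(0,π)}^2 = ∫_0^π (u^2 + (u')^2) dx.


||u||_{H^1(0,π)}^2 = -544/15 + 50*π

u'(x) = 8*sin(4*x) - 4*cos(x).
Expand u² and (u')² and integrate term by term on (0, π), using: for integers n ≥ 1, ∫_0^π sin²(nx) dx = ∫_0^π cos²(nx) dx = π/2; for n ≠ n', ∫_0^π sin(nx)sin(n'x) dx = ∫_0^π cos(nx)cos(n'x) dx = 0; and by product-to-sum, ∫_0^π sin(nx)cos(n'x) dx = ½∫_0^π [sin((n+n')x) + sin((n−n')x)] dx, which is 0 when n+n' is even and 2n/(n²−n'²) when n+n' is odd (it need not vanish on (0, π)).
  u² squared terms: (-4)²·∫sin(x)² dx = 16·π/2 = 8*π;  (-2)²·∫cos(4x)² dx = 4·π/2 = 2*π.
  u² cross terms: 2·(-4)·(-2)·∫sin(x)·cos(4x) dx = 16·(-2/15) = -32/15.
  So ∫_0^π u² dx = 8*π + 2*π − 32/15 = -32/15 + 10*π.
  (u')² squared terms: (-4)²·∫cos(x)² dx = 16·π/2 = 8*π;  (8)²·∫sin(4x)² dx = 64·π/2 = 32*π.
  (u')² cross terms: 2·(-4)·(8)·∫cos(x)·sin(4x) dx = -64·(8/15) = -512/15.
  So ∫_0^π (u')² dx = 8*π + 32*π − 512/15 = -512/15 + 40*π.
||u||_{H^1}^2 = (-32/15 + 10*π) + (-512/15 + 40*π) = -544/15 + 50*π.


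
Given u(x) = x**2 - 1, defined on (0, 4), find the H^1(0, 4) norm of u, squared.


||u||_{H^1}^2 = 3772/15

The H^1 norm (squared) on an interval (0, L) is
  ||u||_{H^1}^2 = ∫_0^L u(x)^2 dx + ∫_0^L u'(x)^2 dx.
Compute u'(x) = 2*x.
Then u(x)^2 = x**4 - 2*x**2 + 1 and u'(x)^2 = 4*x**2.
Integrate each monomial from 0 to 4 using ∫_0^4 c·x^n dx = c·4^(n+1)/(n+1):
  ∫_0^4 u(x)^2 dx = ∫_0^4 (x^4 - 2*x^2 + 1) dx. Term by term:
    ∫_0^4 x^4 dx = 1024/5;  ∫_0^4 -2*x^2 dx = -128/3;  ∫_0^4 1 dx = 4.
  Sum: 1024/5 − 128/3 + 4 = 2492/15.
  ∫_0^4 u'(x)^2 dx = ∫_0^4 (4*x^2) dx. Term by term:
    ∫_0^4 4*x^2 dx = 256/3.
Adding: ||u||_{H^1}^2 = 2492/15 + 256/3 = 3772/15.


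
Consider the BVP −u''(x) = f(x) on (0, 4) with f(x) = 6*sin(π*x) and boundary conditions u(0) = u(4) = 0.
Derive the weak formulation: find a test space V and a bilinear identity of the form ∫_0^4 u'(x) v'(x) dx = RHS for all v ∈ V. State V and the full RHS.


V = H^1_0(0, 4) (so v(0) = v(4) = 0); weak form: ∫_0^4 u'v' dx = ∫_0^4 (6*sin(π*x)) v dx for all v ∈ V.

Multiply both sides by a test function v and integrate from 0 to 4:
  ∫_0^4 −u''(x) v(x) dx = ∫_0^4 f(x) v(x) dx.
Integrate the LHS by parts once:
  ∫_0^4 −u'' v dx = −[u'(x) v(x)]_0^4 + ∫_0^4 u'(x) v'(x) dx.
Thus ∫_0^4 u'(x) v'(x) dx = ∫_0^4 f(x) v(x) dx + [u'(x) v(x)]_0^4.
Choose V so that boundary terms are either known or forced to vanish.
u is Dirichlet: u(0) = u(4) = 0. Let V = H^1_0(0, 4); then v(0) = v(4) = 0, and [u' v]_0^4 = 0.
Weak formulation: find u (satisfying any essential BC) such that ∫_0^4 u'(x) v'(x) dx = ∫_0^4 f v dx for all v ∈ V.
Substituting f(x) = 6*sin(π*x), the right-hand side is ∫_0^4 (6*sin(π*x)) v dx.


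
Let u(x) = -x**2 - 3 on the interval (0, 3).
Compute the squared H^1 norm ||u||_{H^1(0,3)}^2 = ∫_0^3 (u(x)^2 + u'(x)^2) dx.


||u||_{H^1}^2 = 828/5

The H^1 norm (squared) on an interval (0, L) is
  ||u||_{H^1}^2 = ∫_0^L u(x)^2 dx + ∫_0^L u'(x)^2 dx.
Compute u'(x) = -2*x.
Then u(x)^2 = x**4 + 6*x**2 + 9 and u'(x)^2 = 4*x**2.
Integrate each monomial from 0 to 3 using ∫_0^3 c·x^n dx = c·3^(n+1)/(n+1):
  ∫_0^3 u(x)^2 dx = ∫_0^3 (x^4 + 6*x^2 + 9) dx. Term by term:
    ∫_0^3 x^4 dx = 243/5;  ∫_0^3 6*x^2 dx = 54;  ∫_0^3 9 dx = 27.
  Sum: 243/5 + 54 + 27 = 648/5.
  ∫_0^3 u'(x)^2 dx = ∫_0^3 (4*x^2) dx. Term by term:
    ∫_0^3 4*x^2 dx = 36.
Adding: ||u||_{H^1}^2 = 648/5 + 36 = 828/5.


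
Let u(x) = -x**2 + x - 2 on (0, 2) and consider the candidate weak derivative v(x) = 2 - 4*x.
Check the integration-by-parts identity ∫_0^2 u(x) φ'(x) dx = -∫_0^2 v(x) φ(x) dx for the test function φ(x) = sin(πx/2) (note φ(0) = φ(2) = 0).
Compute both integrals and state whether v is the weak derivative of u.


LHS = 4/π, RHS = 8/π. No, v is not the weak derivative of u.

u(x) = -x**2 + x - 2, classical derivative u'(x) = 1 - 2*x.
φ(x) = sin(πx/2), so φ'(x) = π*cos(π*x/2)/2.
Note φ(0) = φ(2) = 0, so the boundary term u·φ vanishes.
LHS = ∫_0^2 u(x) φ'(x) dx = ∫_0^2 (-π*x^2*cos(π*x/2)/2 + π*x*cos(π*x/2)/2 - π*cos(π*x/2)) dx. Term by term:
  ∫_0^2 -π*cos(π*x/2) dx = 0;  ∫_0^2 π*x*cos(π*x/2)/2 dx = -4/π;  ∫_0^2 -π*x^2*cos(π*x/2)/2 dx = 8/π.
Sum: 0 − 4/π + 8/π = 4/π.
So LHS = 4/π.
∫_0^2 v(x) φ(x) dx = ∫_0^2 (-4*x*sin(π*x/2) + 2*sin(π*x/2)) dx. Term by term:
  ∫_0^2 2*sin(π*x/2) dx = 8/π;  ∫_0^2 -4*x*sin(π*x/2) dx = -16/π.
Sum: 8/π − 16/π = -8/π.
So RHS = -∫_0^2 v(x) φ(x) dx = 8/π.
LHS − RHS = -4/π ≠ 0, so the identity fails.
(For a valid weak derivative the identity must hold for EVERY test function, in particular this one. The failure shows v is NOT the weak derivative of u.)
Correct weak derivative would be u'(x) = 1 - 2*x.
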